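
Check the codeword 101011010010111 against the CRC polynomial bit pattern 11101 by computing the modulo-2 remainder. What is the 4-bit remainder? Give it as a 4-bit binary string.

Modulo-2 division of 101011010010111 by 11101:
  pos 0: 10101 XOR 11101 = 01000
  pos 1: 10001 XOR 11101 = 01100
  pos 2: 11000 XOR 11101 = 00101
  pos 4: 10110 XOR 11101 = 01011
  pos 5: 10110 XOR 11101 = 01011
  pos 6: 10111 XOR 11101 = 01010
  pos 7: 10100 XOR 11101 = 01001
  pos 8: 10011 XOR 11101 = 01110
  pos 9: 11101 XOR 11101 = 00000
Remainder = 0001 (nonzero — an error is detected).

0001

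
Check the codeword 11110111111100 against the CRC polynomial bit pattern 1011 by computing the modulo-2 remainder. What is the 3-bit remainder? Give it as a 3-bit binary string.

Modulo-2 division of 11110111111100 by 1011:
  pos 0: 1111 XOR 1011 = 0100
  pos 1: 1000 XOR 1011 = 0011
  pos 3: 1111 XOR 1011 = 0100
  pos 4: 1001 XOR 1011 = 0010
  pos 6: 1011 XOR 1011 = 0000
  pos 10: 1100 XOR 1011 = 0111
Remainder = 111 (nonzero — an error is detected).

111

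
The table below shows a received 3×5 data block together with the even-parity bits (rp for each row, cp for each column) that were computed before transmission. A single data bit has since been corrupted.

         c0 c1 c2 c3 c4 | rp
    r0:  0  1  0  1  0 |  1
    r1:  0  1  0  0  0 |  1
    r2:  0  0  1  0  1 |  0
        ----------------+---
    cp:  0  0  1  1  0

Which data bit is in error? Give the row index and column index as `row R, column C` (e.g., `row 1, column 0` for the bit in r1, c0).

Recompute each row's even parity and compare to rp:
  r0: data parity 0, sent rp 1 → mismatch
  r1: data parity 1, sent rp 1 → ok
  r2: data parity 0, sent rp 0 → ok
Recompute each column's even parity and compare to cp:
  c0: data parity 0, sent cp 0 → ok
  c1: data parity 0, sent cp 0 → ok
  c2: data parity 1, sent cp 1 → ok
  c3: data parity 1, sent cp 1 → ok
  c4: data parity 1, sent cp 0 → mismatch
Exactly one row (r0) and one column (c4) fail → the flipped bit is at their intersection.

row 0, column 4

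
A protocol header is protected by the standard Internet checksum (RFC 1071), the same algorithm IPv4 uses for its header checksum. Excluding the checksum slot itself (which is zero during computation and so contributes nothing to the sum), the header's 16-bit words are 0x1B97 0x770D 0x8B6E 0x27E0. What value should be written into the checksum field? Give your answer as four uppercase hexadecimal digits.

BA0C

One's-complement addition (fold any carry out of bit 15 back into bit 0):
  0x1B97 + 0x770D = 0x092A4
  0x92A4 + 0x8B6E = 0x11E12 → wrap carry → 0x1E13
  0x1E13 + 0x27E0 = 0x045F3
One's-complement sum = 0x45F3.
Checksum = ~0x45F3 & 0xFFFF = 0xBA0C.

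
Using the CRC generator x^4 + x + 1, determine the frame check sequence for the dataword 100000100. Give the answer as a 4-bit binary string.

Append 4 zeros: 1000001000000. Divide by 10011 (XOR where the leading bit is 1):
  pos 0: 10000 XOR 10011 = 00011
  pos 3: 11010 XOR 10011 = 01001
  pos 4: 10010 XOR 10011 = 00001
  pos 8: 10000 XOR 10011 = 00011
Remainder (last 4 bits) = 0011. This is the CRC / FCS.

0011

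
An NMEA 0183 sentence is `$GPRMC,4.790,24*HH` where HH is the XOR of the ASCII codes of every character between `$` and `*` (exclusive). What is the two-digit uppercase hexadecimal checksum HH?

69

XOR the ASCII codes of the payload characters:
  'G' = 0x47 → acc = 0x47
  'P' = 0x50 → acc = 0x17
  'R' = 0x52 → acc = 0x45
  'M' = 0x4D → acc = 0x08
  'C' = 0x43 → acc = 0x4B
  ',' = 0x2C → acc = 0x67
  '4' = 0x34 → acc = 0x53
  '.' = 0x2E → acc = 0x7D
  '7' = 0x37 → acc = 0x4A
  '9' = 0x39 → acc = 0x73
  '0' = 0x30 → acc = 0x43
  ',' = 0x2C → acc = 0x6F
  '2' = 0x32 → acc = 0x5D
  '4' = 0x34 → acc = 0x69
Checksum = 0x69.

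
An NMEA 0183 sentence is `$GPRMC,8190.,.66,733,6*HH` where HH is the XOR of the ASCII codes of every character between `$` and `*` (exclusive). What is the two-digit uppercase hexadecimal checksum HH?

XOR the ASCII codes of the payload characters:
  'G' = 0x47 → acc = 0x47
  'P' = 0x50 → acc = 0x17
  'R' = 0x52 → acc = 0x45
  'M' = 0x4D → acc = 0x08
  'C' = 0x43 → acc = 0x4B
  ',' = 0x2C → acc = 0x67
  '8' = 0x38 → acc = 0x5F
  '1' = 0x31 → acc = 0x6E
  '9' = 0x39 → acc = 0x57
  '0' = 0x30 → acc = 0x67
  '.' = 0x2E → acc = 0x49
  ',' = 0x2C → acc = 0x65
  '.' = 0x2E → acc = 0x4B
  '6' = 0x36 → acc = 0x7D
  '6' = 0x36 → acc = 0x4B
  ',' = 0x2C → acc = 0x67
  '7' = 0x37 → acc = 0x50
  '3' = 0x33 → acc = 0x63
  '3' = 0x33 → acc = 0x50
  ',' = 0x2C → acc = 0x7C
  '6' = 0x36 → acc = 0x4A
Checksum = 0x4A.

4A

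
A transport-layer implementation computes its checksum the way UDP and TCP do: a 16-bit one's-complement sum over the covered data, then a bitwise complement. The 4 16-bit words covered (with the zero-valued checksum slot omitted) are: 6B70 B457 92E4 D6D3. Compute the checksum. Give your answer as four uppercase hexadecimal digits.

767F

One's-complement addition (fold any carry out of bit 15 back into bit 0):
  0x6B70 + 0xB457 = 0x11FC7 → wrap carry → 0x1FC8
  0x1FC8 + 0x92E4 = 0x0B2AC
  0xB2AC + 0xD6D3 = 0x1897F → wrap carry → 0x8980
One's-complement sum = 0x8980.
Checksum = ~0x8980 & 0xFFFF = 0x767F.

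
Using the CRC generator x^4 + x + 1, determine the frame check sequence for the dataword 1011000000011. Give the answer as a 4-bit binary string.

Append 4 zeros: 10110000000110000. Divide by 10011 (XOR where the leading bit is 1):
  pos 0: 10110 XOR 10011 = 00101
  pos 2: 10100 XOR 10011 = 00111
  pos 4: 11100 XOR 10011 = 01111
  pos 5: 11110 XOR 10011 = 01101
  pos 6: 11010 XOR 10011 = 01001
  pos 7: 10011 XOR 10011 = 00000
  pos 12: 10000 XOR 10011 = 00011
Remainder (last 4 bits) = 0011. This is the CRC / FCS.

0011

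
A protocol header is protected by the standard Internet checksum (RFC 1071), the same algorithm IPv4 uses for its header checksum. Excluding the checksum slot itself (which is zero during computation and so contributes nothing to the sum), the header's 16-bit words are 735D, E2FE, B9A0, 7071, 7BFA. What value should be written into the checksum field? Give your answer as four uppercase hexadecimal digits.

0397

One's-complement addition (fold any carry out of bit 15 back into bit 0):
  0x735D + 0xE2FE = 0x1565B → wrap carry → 0x565C
  0x565C + 0xB9A0 = 0x10FFC → wrap carry → 0x0FFD
  0x0FFD + 0x7071 = 0x0806E
  0x806E + 0x7BFA = 0x0FC68
One's-complement sum = 0xFC68.
Checksum = ~0xFC68 & 0xFFFF = 0x0397.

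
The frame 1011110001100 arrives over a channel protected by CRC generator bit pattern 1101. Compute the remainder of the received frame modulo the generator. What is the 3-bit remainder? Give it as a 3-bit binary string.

000

Modulo-2 division of 1011110001100 by 1101:
  pos 0: 1011 XOR 1101 = 0110
  pos 1: 1101 XOR 1101 = 0000
  pos 5: 1000 XOR 1101 = 0101
  pos 6: 1011 XOR 1101 = 0110
  pos 7: 1101 XOR 1101 = 0000
Remainder = 000 (zero — the frame passes the CRC check).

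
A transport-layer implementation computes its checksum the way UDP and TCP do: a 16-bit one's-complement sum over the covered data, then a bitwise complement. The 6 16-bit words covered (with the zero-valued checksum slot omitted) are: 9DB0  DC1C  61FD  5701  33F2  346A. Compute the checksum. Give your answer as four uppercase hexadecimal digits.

64D7

One's-complement addition (fold any carry out of bit 15 back into bit 0):
  0x9DB0 + 0xDC1C = 0x179CC → wrap carry → 0x79CD
  0x79CD + 0x61FD = 0x0DBCA
  0xDBCA + 0x5701 = 0x132CB → wrap carry → 0x32CC
  0x32CC + 0x33F2 = 0x066BE
  0x66BE + 0x346A = 0x09B28
One's-complement sum = 0x9B28.
Checksum = ~0x9B28 & 0xFFFF = 0x64D7.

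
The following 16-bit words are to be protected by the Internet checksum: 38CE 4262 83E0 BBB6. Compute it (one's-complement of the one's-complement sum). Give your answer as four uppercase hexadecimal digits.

4538

One's-complement addition (fold any carry out of bit 15 back into bit 0):
  0x38CE + 0x4262 = 0x07B30
  0x7B30 + 0x83E0 = 0x0FF10
  0xFF10 + 0xBBB6 = 0x1BAC6 → wrap carry → 0xBAC7
One's-complement sum = 0xBAC7.
Checksum = ~0xBAC7 & 0xFFFF = 0x4538.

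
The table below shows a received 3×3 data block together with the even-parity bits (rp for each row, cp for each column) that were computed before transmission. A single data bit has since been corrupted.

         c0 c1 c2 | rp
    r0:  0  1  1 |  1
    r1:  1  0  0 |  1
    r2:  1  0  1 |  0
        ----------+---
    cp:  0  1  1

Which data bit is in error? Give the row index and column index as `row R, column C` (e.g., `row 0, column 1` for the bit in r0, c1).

Recompute each row's even parity and compare to rp:
  r0: data parity 0, sent rp 1 → mismatch
  r1: data parity 1, sent rp 1 → ok
  r2: data parity 0, sent rp 0 → ok
Recompute each column's even parity and compare to cp:
  c0: data parity 0, sent cp 0 → ok
  c1: data parity 1, sent cp 1 → ok
  c2: data parity 0, sent cp 1 → mismatch
Exactly one row (r0) and one column (c2) fail → the flipped bit is at their intersection.

row 0, column 2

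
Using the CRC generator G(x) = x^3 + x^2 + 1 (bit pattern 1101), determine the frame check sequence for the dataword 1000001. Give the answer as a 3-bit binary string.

Append 3 zeros: 1000001000. Divide by 1101 (XOR where the leading bit is 1):
  pos 0: 1000 XOR 1101 = 0101
  pos 1: 1010 XOR 1101 = 0111
  pos 2: 1110 XOR 1101 = 0011
  pos 4: 1110 XOR 1101 = 0011
  pos 6: 1100 XOR 1101 = 0001
Remainder (last 3 bits) = 001. This is the CRC / FCS.

001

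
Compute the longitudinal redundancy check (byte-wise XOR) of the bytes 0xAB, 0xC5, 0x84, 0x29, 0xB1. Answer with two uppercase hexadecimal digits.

XOR the bytes together:
  start with 0xAB
  0xAB ⊕ 0xC5 = 0x6E
  0x6E ⊕ 0x84 = 0xEA
  0xEA ⊕ 0x29 = 0xC3
  0xC3 ⊕ 0xB1 = 0x72

72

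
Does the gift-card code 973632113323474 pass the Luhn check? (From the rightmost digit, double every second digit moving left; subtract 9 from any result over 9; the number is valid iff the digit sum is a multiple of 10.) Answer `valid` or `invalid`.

From the right, keep odd positions and double even positions (subtract 9 from any doubled value over 9):
  doubled (positions 2,4,...): 5 6 6 2 4 3 5 → sum 31
  kept (positions 1,3,...): 4 4 2 3 1 3 3 9 → sum 29
Total = 60.
60 mod 10 = 0, so the number is valid.

valid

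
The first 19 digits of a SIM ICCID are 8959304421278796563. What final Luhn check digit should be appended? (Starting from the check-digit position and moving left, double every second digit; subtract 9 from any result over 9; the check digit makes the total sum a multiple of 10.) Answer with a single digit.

Partial digits right→left: 3 6 5 6 9 7 8 7 2 1 2 4 4 0 3 9 5 9 8
Double every second digit counting from the check-digit position (so the 1st, 3rd, 5th, ... of the partial from the right).
  doubled (with −9 where >9): 6 1 9 7 4 4 8 6 1 7 → sum 53
  kept as-is: 6 6 7 7 1 4 0 9 9 → sum 49
Total = 53 + 49 = 102.
Check digit = (10 − (102 mod 10)) mod 10 = 8.

8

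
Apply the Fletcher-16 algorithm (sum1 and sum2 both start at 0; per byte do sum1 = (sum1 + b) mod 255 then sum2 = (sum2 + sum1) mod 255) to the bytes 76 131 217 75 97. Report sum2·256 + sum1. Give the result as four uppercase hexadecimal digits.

1156

Running sums (mod 255):
  after byte 0 (76): sum1=76, sum2=76
  after byte 1 (131): sum1=207, sum2=28
  after byte 2 (217): sum1=169, sum2=197
  after byte 3 (75): sum1=244, sum2=186
  after byte 4 (97): sum1=86, sum2=17
Checksum = sum2·256 + sum1 = 17·256 + 86 = 4438 = 0x1156.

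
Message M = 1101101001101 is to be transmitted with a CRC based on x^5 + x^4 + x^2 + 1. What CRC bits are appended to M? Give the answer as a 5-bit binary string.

Append 5 zeros: 110110100110100000. Divide by 110101 (XOR where the leading bit is 1):
  pos 0: 110110 XOR 110101 = 000011
  pos 4: 111001 XOR 110101 = 001100
  pos 6: 110010 XOR 110101 = 000111
  pos 9: 111100 XOR 110101 = 001001
  pos 11: 100100 XOR 110101 = 010001
  pos 12: 100010 XOR 110101 = 010111
Remainder (last 5 bits) = 10111. This is the CRC / FCS.

10111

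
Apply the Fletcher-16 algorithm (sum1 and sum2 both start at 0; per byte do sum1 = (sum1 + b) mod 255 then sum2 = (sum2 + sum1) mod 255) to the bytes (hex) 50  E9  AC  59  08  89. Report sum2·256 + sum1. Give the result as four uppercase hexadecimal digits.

CBD1

Running sums (mod 255):
  after byte 0 (50): sum1=80, sum2=80
  after byte 1 (E9): sum1=58, sum2=138
  after byte 2 (AC): sum1=230, sum2=113
  after byte 3 (59): sum1=64, sum2=177
  after byte 4 (08): sum1=72, sum2=249
  after byte 5 (89): sum1=209, sum2=203
Checksum = sum2·256 + sum1 = 203·256 + 209 = 52177 = 0xCBD1.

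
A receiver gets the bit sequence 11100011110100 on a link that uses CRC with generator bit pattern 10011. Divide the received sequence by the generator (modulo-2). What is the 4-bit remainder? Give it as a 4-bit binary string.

1010

Modulo-2 division of 11100011110100 by 10011:
  pos 0: 11100 XOR 10011 = 01111
  pos 1: 11110 XOR 10011 = 01101
  pos 2: 11011 XOR 10011 = 01000
  pos 3: 10001 XOR 10011 = 00010
  pos 6: 10110 XOR 10011 = 00101
  pos 8: 10110 XOR 10011 = 00101
Remainder = 1010 (nonzero — an error is detected).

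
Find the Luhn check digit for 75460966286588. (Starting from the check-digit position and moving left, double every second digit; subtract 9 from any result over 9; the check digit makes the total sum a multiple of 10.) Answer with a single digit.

Partial digits right→left: 8 8 5 6 8 2 6 6 9 0 6 4 5 7
Double every second digit counting from the check-digit position (so the 1st, 3rd, 5th, ... of the partial from the right).
  doubled (with −9 where >9): 7 1 7 3 9 3 1 → sum 31
  kept as-is: 8 6 2 6 0 4 7 → sum 33
Total = 31 + 33 = 64.
Check digit = (10 − (64 mod 10)) mod 10 = 6.

6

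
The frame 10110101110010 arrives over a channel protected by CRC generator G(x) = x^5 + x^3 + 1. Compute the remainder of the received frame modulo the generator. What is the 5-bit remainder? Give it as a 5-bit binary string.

Modulo-2 division of 10110101110010 by 101001:
  pos 0: 101101 XOR 101001 = 000100
  pos 3: 100011 XOR 101001 = 001010
  pos 5: 101010 XOR 101001 = 000011
Remainder = 11010 (nonzero — an error is detected).

11010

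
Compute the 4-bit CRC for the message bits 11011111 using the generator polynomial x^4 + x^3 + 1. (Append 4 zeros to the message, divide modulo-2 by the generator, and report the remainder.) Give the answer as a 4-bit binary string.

0011

Append 4 zeros: 110111110000. Divide by 11001 (XOR where the leading bit is 1):
  pos 0: 11011 XOR 11001 = 00010
  pos 3: 10111 XOR 11001 = 01110
  pos 4: 11100 XOR 11001 = 00101
  pos 6: 10100 XOR 11001 = 01101
  pos 7: 11010 XOR 11001 = 00011
Remainder (last 4 bits) = 0011. This is the CRC / FCS.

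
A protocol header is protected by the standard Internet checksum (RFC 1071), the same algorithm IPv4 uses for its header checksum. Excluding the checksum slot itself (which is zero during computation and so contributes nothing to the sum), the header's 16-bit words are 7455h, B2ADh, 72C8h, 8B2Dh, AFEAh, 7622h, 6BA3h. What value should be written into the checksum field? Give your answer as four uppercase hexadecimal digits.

One's-complement addition (fold any carry out of bit 15 back into bit 0):
  0x7455 + 0xB2AD = 0x12702 → wrap carry → 0x2703
  0x2703 + 0x72C8 = 0x099CB
  0x99CB + 0x8B2D = 0x124F8 → wrap carry → 0x24F9
  0x24F9 + 0xAFEA = 0x0D4E3
  0xD4E3 + 0x7622 = 0x14B05 → wrap carry → 0x4B06
  0x4B06 + 0x6BA3 = 0x0B6A9
One's-complement sum = 0xB6A9.
Checksum = ~0xB6A9 & 0xFFFF = 0x4956.

4956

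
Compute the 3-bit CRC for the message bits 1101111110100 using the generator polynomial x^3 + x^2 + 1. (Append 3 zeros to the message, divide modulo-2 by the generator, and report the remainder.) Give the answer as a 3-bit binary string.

Append 3 zeros: 1101111110100000. Divide by 1101 (XOR where the leading bit is 1):
  pos 0: 1101 XOR 1101 = 0000
  pos 4: 1111 XOR 1101 = 0010
  pos 6: 1010 XOR 1101 = 0111
  pos 7: 1111 XOR 1101 = 0010
  pos 9: 1000 XOR 1101 = 0101
  pos 10: 1010 XOR 1101 = 0111
  pos 11: 1110 XOR 1101 = 0011
Remainder (last 3 bits) = 110. This is the CRC / FCS.

110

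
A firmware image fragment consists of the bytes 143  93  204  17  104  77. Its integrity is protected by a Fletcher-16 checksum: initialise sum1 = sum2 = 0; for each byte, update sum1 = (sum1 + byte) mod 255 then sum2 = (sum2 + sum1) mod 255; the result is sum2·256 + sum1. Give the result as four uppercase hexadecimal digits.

Running sums (mod 255):
  after byte 0 (143): sum1=143, sum2=143
  after byte 1 (93): sum1=236, sum2=124
  after byte 2 (204): sum1=185, sum2=54
  after byte 3 (17): sum1=202, sum2=1
  after byte 4 (104): sum1=51, sum2=52
  after byte 5 (77): sum1=128, sum2=180
Checksum = sum2·256 + sum1 = 180·256 + 128 = 46208 = 0xB480.

B480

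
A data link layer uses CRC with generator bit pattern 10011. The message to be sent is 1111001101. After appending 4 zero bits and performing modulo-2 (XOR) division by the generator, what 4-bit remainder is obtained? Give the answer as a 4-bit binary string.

Append 4 zeros: 11110011010000. Divide by 10011 (XOR where the leading bit is 1):
  pos 0: 11110 XOR 10011 = 01101
  pos 1: 11010 XOR 10011 = 01001
  pos 2: 10011 XOR 10011 = 00000
  pos 7: 10100 XOR 10011 = 00111
  pos 9: 11100 XOR 10011 = 01111
Remainder (last 4 bits) = 1111. This is the CRC / FCS.

1111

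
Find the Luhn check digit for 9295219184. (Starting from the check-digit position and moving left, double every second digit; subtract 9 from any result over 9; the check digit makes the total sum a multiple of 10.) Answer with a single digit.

Partial digits right→left: 4 8 1 9 1 2 5 9 2 9
Double every second digit counting from the check-digit position (so the 1st, 3rd, 5th, ... of the partial from the right).
  doubled (with −9 where >9): 8 2 2 1 4 → sum 17
  kept as-is: 8 9 2 9 9 → sum 37
Total = 17 + 37 = 54.
Check digit = (10 − (54 mod 10)) mod 10 = 6.

6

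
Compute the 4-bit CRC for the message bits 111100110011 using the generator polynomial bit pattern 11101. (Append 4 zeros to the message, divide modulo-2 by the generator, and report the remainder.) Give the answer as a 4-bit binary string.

Append 4 zeros: 1111001100110000. Divide by 11101 (XOR where the leading bit is 1):
  pos 0: 11110 XOR 11101 = 00011
  pos 3: 11011 XOR 11101 = 00110
  pos 5: 11000 XOR 11101 = 00101
  pos 7: 10111 XOR 11101 = 01010
  pos 8: 10100 XOR 11101 = 01001
  pos 9: 10010 XOR 11101 = 01111
  pos 10: 11110 XOR 11101 = 00011
Remainder (last 4 bits) = 0110. This is the CRC / FCS.

0110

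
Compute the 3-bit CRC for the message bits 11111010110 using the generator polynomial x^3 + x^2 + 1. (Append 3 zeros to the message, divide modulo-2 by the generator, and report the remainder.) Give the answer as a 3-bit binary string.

110

Append 3 zeros: 11111010110000. Divide by 1101 (XOR where the leading bit is 1):
  pos 0: 1111 XOR 1101 = 0010
  pos 2: 1010 XOR 1101 = 0111
  pos 3: 1111 XOR 1101 = 0010
  pos 5: 1001 XOR 1101 = 0100
  pos 6: 1001 XOR 1101 = 0100
  pos 7: 1000 XOR 1101 = 0101
  pos 8: 1010 XOR 1101 = 0111
  pos 9: 1110 XOR 1101 = 0011
Remainder (last 3 bits) = 110. This is the CRC / FCS.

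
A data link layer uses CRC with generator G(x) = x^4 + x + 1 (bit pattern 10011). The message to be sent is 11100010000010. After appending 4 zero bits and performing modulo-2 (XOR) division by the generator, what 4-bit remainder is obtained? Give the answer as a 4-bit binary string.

Append 4 zeros: 111000100000100000. Divide by 10011 (XOR where the leading bit is 1):
  pos 0: 11100 XOR 10011 = 01111
  pos 1: 11110 XOR 10011 = 01101
  pos 2: 11011 XOR 10011 = 01000
  pos 3: 10000 XOR 10011 = 00011
  pos 6: 11000 XOR 10011 = 01011
  pos 7: 10110 XOR 10011 = 00101
  pos 9: 10110 XOR 10011 = 00101
  pos 11: 10100 XOR 10011 = 00111
  pos 13: 11100 XOR 10011 = 01111
Remainder (last 4 bits) = 1111. This is the CRC / FCS.

1111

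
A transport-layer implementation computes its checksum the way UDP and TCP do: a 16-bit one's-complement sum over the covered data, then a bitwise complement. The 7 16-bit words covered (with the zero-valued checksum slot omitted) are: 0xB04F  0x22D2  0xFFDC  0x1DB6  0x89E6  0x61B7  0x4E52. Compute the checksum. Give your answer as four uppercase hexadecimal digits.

D55A

One's-complement addition (fold any carry out of bit 15 back into bit 0):
  0xB04F + 0x22D2 = 0x0D321
  0xD321 + 0xFFDC = 0x1D2FD → wrap carry → 0xD2FE
  0xD2FE + 0x1DB6 = 0x0F0B4
  0xF0B4 + 0x89E6 = 0x17A9A → wrap carry → 0x7A9B
  0x7A9B + 0x61B7 = 0x0DC52
  0xDC52 + 0x4E52 = 0x12AA4 → wrap carry → 0x2AA5
One's-complement sum = 0x2AA5.
Checksum = ~0x2AA5 & 0xFFFF = 0xD55A.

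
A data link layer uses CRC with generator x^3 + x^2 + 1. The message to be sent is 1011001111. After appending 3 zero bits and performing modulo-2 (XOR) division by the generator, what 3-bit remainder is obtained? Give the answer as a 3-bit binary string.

Append 3 zeros: 1011001111000. Divide by 1101 (XOR where the leading bit is 1):
  pos 0: 1011 XOR 1101 = 0110
  pos 1: 1100 XOR 1101 = 0001
  pos 4: 1011 XOR 1101 = 0110
  pos 5: 1101 XOR 1101 = 0000
  pos 9: 1000 XOR 1101 = 0101
Remainder (last 3 bits) = 101. This is the CRC / FCS.

101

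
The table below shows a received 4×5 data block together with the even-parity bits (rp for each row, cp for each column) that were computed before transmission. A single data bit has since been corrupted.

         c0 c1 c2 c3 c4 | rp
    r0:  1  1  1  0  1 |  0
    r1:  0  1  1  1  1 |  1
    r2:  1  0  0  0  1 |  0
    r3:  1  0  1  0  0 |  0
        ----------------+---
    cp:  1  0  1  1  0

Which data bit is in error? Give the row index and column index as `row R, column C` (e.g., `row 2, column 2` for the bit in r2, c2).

Recompute each row's even parity and compare to rp:
  r0: data parity 0, sent rp 0 → ok
  r1: data parity 0, sent rp 1 → mismatch
  r2: data parity 0, sent rp 0 → ok
  r3: data parity 0, sent rp 0 → ok
Recompute each column's even parity and compare to cp:
  c0: data parity 1, sent cp 1 → ok
  c1: data parity 0, sent cp 0 → ok
  c2: data parity 1, sent cp 1 → ok
  c3: data parity 1, sent cp 1 → ok
  c4: data parity 1, sent cp 0 → mismatch
Exactly one row (r1) and one column (c4) fail → the flipped bit is at their intersection.

row 1, column 4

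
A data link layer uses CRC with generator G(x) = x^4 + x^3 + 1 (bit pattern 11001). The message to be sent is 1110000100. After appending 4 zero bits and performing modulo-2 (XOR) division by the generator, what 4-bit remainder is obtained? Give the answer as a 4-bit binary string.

Append 4 zeros: 11100001000000. Divide by 11001 (XOR where the leading bit is 1):
  pos 0: 11100 XOR 11001 = 00101
  pos 2: 10100 XOR 11001 = 01101
  pos 3: 11011 XOR 11001 = 00010
  pos 6: 10000 XOR 11001 = 01001
  pos 7: 10010 XOR 11001 = 01011
  pos 8: 10110 XOR 11001 = 01111
  pos 9: 11110 XOR 11001 = 00111
Remainder (last 4 bits) = 0111. This is the CRC / FCS.

0111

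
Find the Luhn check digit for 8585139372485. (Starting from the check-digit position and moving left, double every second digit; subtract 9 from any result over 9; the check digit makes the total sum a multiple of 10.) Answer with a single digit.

Partial digits right→left: 5 8 4 2 7 3 9 3 1 5 8 5 8
Double every second digit counting from the check-digit position (so the 1st, 3rd, 5th, ... of the partial from the right).
  doubled (with −9 where >9): 1 8 5 9 2 7 7 → sum 39
  kept as-is: 8 2 3 3 5 5 → sum 26
Total = 39 + 26 = 65.
Check digit = (10 − (65 mod 10)) mod 10 = 5.

5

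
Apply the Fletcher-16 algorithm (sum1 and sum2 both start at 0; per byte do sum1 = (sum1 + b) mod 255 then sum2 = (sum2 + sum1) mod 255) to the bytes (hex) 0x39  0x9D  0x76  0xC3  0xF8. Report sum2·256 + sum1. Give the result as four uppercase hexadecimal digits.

780A

Running sums (mod 255):
  after byte 0 (0x39): sum1=57, sum2=57
  after byte 1 (0x9D): sum1=214, sum2=16
  after byte 2 (0x76): sum1=77, sum2=93
  after byte 3 (0xC3): sum1=17, sum2=110
  after byte 4 (0xF8): sum1=10, sum2=120
Checksum = sum2·256 + sum1 = 120·256 + 10 = 30730 = 0x780A.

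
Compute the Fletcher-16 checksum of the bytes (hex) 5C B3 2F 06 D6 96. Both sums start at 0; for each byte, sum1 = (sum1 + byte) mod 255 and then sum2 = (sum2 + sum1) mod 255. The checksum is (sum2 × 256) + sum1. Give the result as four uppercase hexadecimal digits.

Running sums (mod 255):
  after byte 0 (5C): sum1=92, sum2=92
  after byte 1 (B3): sum1=16, sum2=108
  after byte 2 (2F): sum1=63, sum2=171
  after byte 3 (06): sum1=69, sum2=240
  after byte 4 (D6): sum1=28, sum2=13
  after byte 5 (96): sum1=178, sum2=191
Checksum = sum2·256 + sum1 = 191·256 + 178 = 49074 = 0xBFB2.

BFB2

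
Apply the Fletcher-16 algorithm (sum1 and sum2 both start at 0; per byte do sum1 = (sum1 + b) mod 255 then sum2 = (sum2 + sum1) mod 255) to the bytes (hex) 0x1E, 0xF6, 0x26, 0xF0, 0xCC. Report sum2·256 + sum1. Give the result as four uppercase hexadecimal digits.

93F8

Running sums (mod 255):
  after byte 0 (0x1E): sum1=30, sum2=30
  after byte 1 (0xF6): sum1=21, sum2=51
  after byte 2 (0x26): sum1=59, sum2=110
  after byte 3 (0xF0): sum1=44, sum2=154
  after byte 4 (0xCC): sum1=248, sum2=147
Checksum = sum2·256 + sum1 = 147·256 + 248 = 37880 = 0x93F8.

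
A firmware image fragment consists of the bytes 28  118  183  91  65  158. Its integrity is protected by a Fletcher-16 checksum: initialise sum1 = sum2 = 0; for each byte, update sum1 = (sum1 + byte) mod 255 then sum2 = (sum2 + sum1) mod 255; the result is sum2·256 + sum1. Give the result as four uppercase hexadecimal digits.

0B85

Running sums (mod 255):
  after byte 0 (28): sum1=28, sum2=28
  after byte 1 (118): sum1=146, sum2=174
  after byte 2 (183): sum1=74, sum2=248
  after byte 3 (91): sum1=165, sum2=158
  after byte 4 (65): sum1=230, sum2=133
  after byte 5 (158): sum1=133, sum2=11
Checksum = sum2·256 + sum1 = 11·256 + 133 = 2949 = 0x0B85.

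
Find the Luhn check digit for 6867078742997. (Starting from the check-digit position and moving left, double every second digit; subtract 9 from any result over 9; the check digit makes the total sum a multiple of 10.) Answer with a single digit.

Partial digits right→left: 7 9 9 2 4 7 8 7 0 7 6 8 6
Double every second digit counting from the check-digit position (so the 1st, 3rd, 5th, ... of the partial from the right).
  doubled (with −9 where >9): 5 9 8 7 0 3 3 → sum 35
  kept as-is: 9 2 7 7 7 8 → sum 40
Total = 35 + 40 = 75.
Check digit = (10 − (75 mod 10)) mod 10 = 5.

5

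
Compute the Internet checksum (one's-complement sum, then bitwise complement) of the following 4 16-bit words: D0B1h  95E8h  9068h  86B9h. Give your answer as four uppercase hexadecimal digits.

8243

One's-complement addition (fold any carry out of bit 15 back into bit 0):
  0xD0B1 + 0x95E8 = 0x16699 → wrap carry → 0x669A
  0x669A + 0x9068 = 0x0F702
  0xF702 + 0x86B9 = 0x17DBB → wrap carry → 0x7DBC
One's-complement sum = 0x7DBC.
Checksum = ~0x7DBC & 0xFFFF = 0x8243.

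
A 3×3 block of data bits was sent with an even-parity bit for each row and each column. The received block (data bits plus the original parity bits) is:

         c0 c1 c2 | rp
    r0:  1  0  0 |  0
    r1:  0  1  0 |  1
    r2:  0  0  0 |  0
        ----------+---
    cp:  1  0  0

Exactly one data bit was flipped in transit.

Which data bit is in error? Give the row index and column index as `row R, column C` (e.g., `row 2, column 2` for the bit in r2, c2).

Recompute each row's even parity and compare to rp:
  r0: data parity 1, sent rp 0 → mismatch
  r1: data parity 1, sent rp 1 → ok
  r2: data parity 0, sent rp 0 → ok
Recompute each column's even parity and compare to cp:
  c0: data parity 1, sent cp 1 → ok
  c1: data parity 1, sent cp 0 → mismatch
  c2: data parity 0, sent cp 0 → ok
Exactly one row (r0) and one column (c1) fail → the flipped bit is at their intersection.

row 0, column 1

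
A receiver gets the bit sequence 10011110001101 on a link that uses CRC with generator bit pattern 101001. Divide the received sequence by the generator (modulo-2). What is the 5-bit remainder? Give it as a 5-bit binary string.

Modulo-2 division of 10011110001101 by 101001:
  pos 0: 100111 XOR 101001 = 001110
  pos 2: 111010 XOR 101001 = 010011
  pos 3: 100110 XOR 101001 = 001111
  pos 5: 111101 XOR 101001 = 010100
  pos 6: 101001 XOR 101001 = 000000
Remainder = 00001 (nonzero — an error is detected).

00001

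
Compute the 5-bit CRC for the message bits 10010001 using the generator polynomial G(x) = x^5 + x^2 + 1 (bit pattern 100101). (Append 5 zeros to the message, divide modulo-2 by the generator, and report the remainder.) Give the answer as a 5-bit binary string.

Append 5 zeros: 1001000100000. Divide by 100101 (XOR where the leading bit is 1):
  pos 0: 100100 XOR 100101 = 000001
  pos 5: 101000 XOR 100101 = 001101
  pos 7: 110100 XOR 100101 = 010001
Remainder (last 5 bits) = 10001. This is the CRC / FCS.

10001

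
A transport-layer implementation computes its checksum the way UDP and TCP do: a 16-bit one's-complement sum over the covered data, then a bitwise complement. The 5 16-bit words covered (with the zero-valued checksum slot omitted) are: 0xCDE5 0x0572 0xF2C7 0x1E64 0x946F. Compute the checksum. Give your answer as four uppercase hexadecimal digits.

One's-complement addition (fold any carry out of bit 15 back into bit 0):
  0xCDE5 + 0x0572 = 0x0D357
  0xD357 + 0xF2C7 = 0x1C61E → wrap carry → 0xC61F
  0xC61F + 0x1E64 = 0x0E483
  0xE483 + 0x946F = 0x178F2 → wrap carry → 0x78F3
One's-complement sum = 0x78F3.
Checksum = ~0x78F3 & 0xFFFF = 0x870C.

870C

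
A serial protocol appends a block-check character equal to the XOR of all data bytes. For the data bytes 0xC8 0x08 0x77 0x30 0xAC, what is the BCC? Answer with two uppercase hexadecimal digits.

2B

XOR the bytes together:
  start with 0xC8
  0xC8 ⊕ 0x08 = 0xC0
  0xC0 ⊕ 0x77 = 0xB7
  0xB7 ⊕ 0x30 = 0x87
  0x87 ⊕ 0xAC = 0x2B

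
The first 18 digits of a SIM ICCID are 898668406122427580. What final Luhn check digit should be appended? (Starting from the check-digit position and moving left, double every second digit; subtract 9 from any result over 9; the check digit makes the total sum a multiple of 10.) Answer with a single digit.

Partial digits right→left: 0 8 5 7 2 4 2 2 1 6 0 4 8 6 6 8 9 8
Double every second digit counting from the check-digit position (so the 1st, 3rd, 5th, ... of the partial from the right).
  doubled (with −9 where >9): 0 1 4 4 2 0 7 3 9 → sum 30
  kept as-is: 8 7 4 2 6 4 6 8 8 → sum 53
Total = 30 + 53 = 83.
Check digit = (10 − (83 mod 10)) mod 10 = 7.

7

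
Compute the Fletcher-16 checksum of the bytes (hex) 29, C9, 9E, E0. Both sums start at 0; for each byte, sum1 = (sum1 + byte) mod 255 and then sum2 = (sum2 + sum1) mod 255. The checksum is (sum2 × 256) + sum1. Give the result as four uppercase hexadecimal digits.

2072

Running sums (mod 255):
  after byte 0 (29): sum1=41, sum2=41
  after byte 1 (C9): sum1=242, sum2=28
  after byte 2 (9E): sum1=145, sum2=173
  after byte 3 (E0): sum1=114, sum2=32
Checksum = sum2·256 + sum1 = 32·256 + 114 = 8306 = 0x2072.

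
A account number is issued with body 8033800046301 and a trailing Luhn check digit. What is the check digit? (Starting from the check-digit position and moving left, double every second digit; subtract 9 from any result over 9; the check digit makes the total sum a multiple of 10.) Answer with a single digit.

5

Partial digits right→left: 1 0 3 6 4 0 0 0 8 3 3 0 8
Double every second digit counting from the check-digit position (so the 1st, 3rd, 5th, ... of the partial from the right).
  doubled (with −9 where >9): 2 6 8 0 7 6 7 → sum 36
  kept as-is: 0 6 0 0 3 0 → sum 9
Total = 36 + 9 = 45.
Check digit = (10 − (45 mod 10)) mod 10 = 5.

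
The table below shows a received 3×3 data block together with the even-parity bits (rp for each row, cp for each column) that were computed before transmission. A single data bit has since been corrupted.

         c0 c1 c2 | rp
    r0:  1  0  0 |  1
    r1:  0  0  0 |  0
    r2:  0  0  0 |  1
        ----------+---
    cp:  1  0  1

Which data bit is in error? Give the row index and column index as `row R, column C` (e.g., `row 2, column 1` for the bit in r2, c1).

Recompute each row's even parity and compare to rp:
  r0: data parity 1, sent rp 1 → ok
  r1: data parity 0, sent rp 0 → ok
  r2: data parity 0, sent rp 1 → mismatch
Recompute each column's even parity and compare to cp:
  c0: data parity 1, sent cp 1 → ok
  c1: data parity 0, sent cp 0 → ok
  c2: data parity 0, sent cp 1 → mismatch
Exactly one row (r2) and one column (c2) fail → the flipped bit is at their intersection.

row 2, column 2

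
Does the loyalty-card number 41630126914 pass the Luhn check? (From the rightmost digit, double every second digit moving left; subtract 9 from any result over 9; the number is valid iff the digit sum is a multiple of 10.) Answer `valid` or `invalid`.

valid

From the right, keep odd positions and double even positions (subtract 9 from any doubled value over 9):
  doubled (positions 2,4,...): 2 3 2 6 2 → sum 15
  kept (positions 1,3,...): 4 9 2 0 6 4 → sum 25
Total = 40.
40 mod 10 = 0, so the number is valid.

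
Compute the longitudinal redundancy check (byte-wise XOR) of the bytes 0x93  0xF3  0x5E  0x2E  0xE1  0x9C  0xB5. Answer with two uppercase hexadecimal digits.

D8

XOR the bytes together:
  start with 0x93
  0x93 ⊕ 0xF3 = 0x60
  0x60 ⊕ 0x5E = 0x3E
  0x3E ⊕ 0x2E = 0x10
  0x10 ⊕ 0xE1 = 0xF1
  0xF1 ⊕ 0x9C = 0x6D
  0x6D ⊕ 0xB5 = 0xD8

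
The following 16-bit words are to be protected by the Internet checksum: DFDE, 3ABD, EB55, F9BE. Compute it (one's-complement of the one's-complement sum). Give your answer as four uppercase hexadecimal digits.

One's-complement addition (fold any carry out of bit 15 back into bit 0):
  0xDFDE + 0x3ABD = 0x11A9B → wrap carry → 0x1A9C
  0x1A9C + 0xEB55 = 0x105F1 → wrap carry → 0x05F2
  0x05F2 + 0xF9BE = 0x0FFB0
One's-complement sum = 0xFFB0.
Checksum = ~0xFFB0 & 0xFFFF = 0x004F.

004F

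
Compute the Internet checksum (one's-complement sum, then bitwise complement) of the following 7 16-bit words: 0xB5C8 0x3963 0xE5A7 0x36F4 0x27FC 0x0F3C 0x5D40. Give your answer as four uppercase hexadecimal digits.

One's-complement addition (fold any carry out of bit 15 back into bit 0):
  0xB5C8 + 0x3963 = 0x0EF2B
  0xEF2B + 0xE5A7 = 0x1D4D2 → wrap carry → 0xD4D3
  0xD4D3 + 0x36F4 = 0x10BC7 → wrap carry → 0x0BC8
  0x0BC8 + 0x27FC = 0x033C4
  0x33C4 + 0x0F3C = 0x04300
  0x4300 + 0x5D40 = 0x0A040
One's-complement sum = 0xA040.
Checksum = ~0xA040 & 0xFFFF = 0x5FBF.

5FBF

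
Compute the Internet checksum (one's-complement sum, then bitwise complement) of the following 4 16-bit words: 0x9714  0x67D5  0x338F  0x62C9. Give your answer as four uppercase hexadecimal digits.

6ABD

One's-complement addition (fold any carry out of bit 15 back into bit 0):
  0x9714 + 0x67D5 = 0x0FEE9
  0xFEE9 + 0x338F = 0x13278 → wrap carry → 0x3279
  0x3279 + 0x62C9 = 0x09542
One's-complement sum = 0x9542.
Checksum = ~0x9542 & 0xFFFF = 0x6ABD.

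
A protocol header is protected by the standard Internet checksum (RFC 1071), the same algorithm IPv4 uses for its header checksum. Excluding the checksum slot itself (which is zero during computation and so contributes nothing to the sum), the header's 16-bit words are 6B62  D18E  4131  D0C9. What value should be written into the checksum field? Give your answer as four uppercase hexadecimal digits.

One's-complement addition (fold any carry out of bit 15 back into bit 0):
  0x6B62 + 0xD18E = 0x13CF0 → wrap carry → 0x3CF1
  0x3CF1 + 0x4131 = 0x07E22
  0x7E22 + 0xD0C9 = 0x14EEB → wrap carry → 0x4EEC
One's-complement sum = 0x4EEC.
Checksum = ~0x4EEC & 0xFFFF = 0xB113.

B113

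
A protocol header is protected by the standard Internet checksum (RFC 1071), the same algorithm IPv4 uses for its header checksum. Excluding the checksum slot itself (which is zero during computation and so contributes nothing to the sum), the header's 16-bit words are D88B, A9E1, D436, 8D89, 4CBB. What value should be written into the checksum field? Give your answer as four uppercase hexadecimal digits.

CF16

One's-complement addition (fold any carry out of bit 15 back into bit 0):
  0xD88B + 0xA9E1 = 0x1826C → wrap carry → 0x826D
  0x826D + 0xD436 = 0x156A3 → wrap carry → 0x56A4
  0x56A4 + 0x8D89 = 0x0E42D
  0xE42D + 0x4CBB = 0x130E8 → wrap carry → 0x30E9
One's-complement sum = 0x30E9.
Checksum = ~0x30E9 & 0xFFFF = 0xCF16.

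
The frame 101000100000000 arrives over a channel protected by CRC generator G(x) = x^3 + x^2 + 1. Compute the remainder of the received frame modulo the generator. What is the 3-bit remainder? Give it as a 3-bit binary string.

Modulo-2 division of 101000100000000 by 1101:
  pos 0: 1010 XOR 1101 = 0111
  pos 1: 1110 XOR 1101 = 0011
  pos 3: 1101 XOR 1101 = 0000
Remainder = 000 (zero — the frame passes the CRC check).

000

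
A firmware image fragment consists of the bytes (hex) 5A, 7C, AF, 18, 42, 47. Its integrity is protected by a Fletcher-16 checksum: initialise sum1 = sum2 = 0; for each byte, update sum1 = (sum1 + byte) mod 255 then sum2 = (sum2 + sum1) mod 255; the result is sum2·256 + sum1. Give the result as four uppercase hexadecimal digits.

Running sums (mod 255):
  after byte 0 (5A): sum1=90, sum2=90
  after byte 1 (7C): sum1=214, sum2=49
  after byte 2 (AF): sum1=134, sum2=183
  after byte 3 (18): sum1=158, sum2=86
  after byte 4 (42): sum1=224, sum2=55
  after byte 5 (47): sum1=40, sum2=95
Checksum = sum2·256 + sum1 = 95·256 + 40 = 24360 = 0x5F28.

5F28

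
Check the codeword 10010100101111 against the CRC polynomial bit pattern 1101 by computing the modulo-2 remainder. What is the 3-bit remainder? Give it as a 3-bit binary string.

000

Modulo-2 division of 10010100101111 by 1101:
  pos 0: 1001 XOR 1101 = 0100
  pos 1: 1000 XOR 1101 = 0101
  pos 2: 1011 XOR 1101 = 0110
  pos 3: 1100 XOR 1101 = 0001
  pos 6: 1010 XOR 1101 = 0111
  pos 7: 1111 XOR 1101 = 0010
  pos 9: 1011 XOR 1101 = 0110
  pos 10: 1101 XOR 1101 = 0000
Remainder = 000 (zero — the frame passes the CRC check).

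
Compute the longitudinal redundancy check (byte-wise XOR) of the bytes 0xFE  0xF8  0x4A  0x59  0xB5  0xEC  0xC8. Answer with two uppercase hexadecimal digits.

XOR the bytes together:
  start with 0xFE
  0xFE ⊕ 0xF8 = 0x06
  0x06 ⊕ 0x4A = 0x4C
  0x4C ⊕ 0x59 = 0x15
  0x15 ⊕ 0xB5 = 0xA0
  0xA0 ⊕ 0xEC = 0x4C
  0x4C ⊕ 0xC8 = 0x84

84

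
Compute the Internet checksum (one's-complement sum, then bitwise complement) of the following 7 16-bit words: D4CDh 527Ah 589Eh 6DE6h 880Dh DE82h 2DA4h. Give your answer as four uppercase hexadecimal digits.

One's-complement addition (fold any carry out of bit 15 back into bit 0):
  0xD4CD + 0x527A = 0x12747 → wrap carry → 0x2748
  0x2748 + 0x589E = 0x07FE6
  0x7FE6 + 0x6DE6 = 0x0EDCC
  0xEDCC + 0x880D = 0x175D9 → wrap carry → 0x75DA
  0x75DA + 0xDE82 = 0x1545C → wrap carry → 0x545D
  0x545D + 0x2DA4 = 0x08201
One's-complement sum = 0x8201.
Checksum = ~0x8201 & 0xFFFF = 0x7DFE.

7DFE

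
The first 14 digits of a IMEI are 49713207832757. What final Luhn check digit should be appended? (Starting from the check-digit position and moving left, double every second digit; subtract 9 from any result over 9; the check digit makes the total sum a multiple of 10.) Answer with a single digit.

5

Partial digits right→left: 7 5 7 2 3 8 7 0 2 3 1 7 9 4
Double every second digit counting from the check-digit position (so the 1st, 3rd, 5th, ... of the partial from the right).
  doubled (with −9 where >9): 5 5 6 5 4 2 9 → sum 36
  kept as-is: 5 2 8 0 3 7 4 → sum 29
Total = 36 + 29 = 65.
Check digit = (10 − (65 mod 10)) mod 10 = 5.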